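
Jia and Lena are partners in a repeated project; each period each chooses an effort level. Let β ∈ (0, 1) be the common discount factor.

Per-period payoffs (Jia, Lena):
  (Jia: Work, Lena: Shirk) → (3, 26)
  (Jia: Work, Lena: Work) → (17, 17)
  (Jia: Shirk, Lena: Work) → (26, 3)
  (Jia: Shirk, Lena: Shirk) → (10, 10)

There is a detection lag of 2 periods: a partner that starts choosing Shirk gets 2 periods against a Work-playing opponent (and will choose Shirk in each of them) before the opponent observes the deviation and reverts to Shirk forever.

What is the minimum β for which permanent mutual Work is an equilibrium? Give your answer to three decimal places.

Deviating for the 2 undetected periods gains 26−17 = 9 per period over cooperation, then loses 17−10 = 7 per period forever once punishment starts.
Gain: 9(1 + β + … + β^1); loss: 7·β^2/(1−β).
No profitable deviation ⇔ 9(1−β^2) ≤ 7·β^2, i.e. β^2 ≥ 9/(9+7) = 9/16.
Hence β ≥ (9/16)^(1/2) ≈ 0.750.

0.750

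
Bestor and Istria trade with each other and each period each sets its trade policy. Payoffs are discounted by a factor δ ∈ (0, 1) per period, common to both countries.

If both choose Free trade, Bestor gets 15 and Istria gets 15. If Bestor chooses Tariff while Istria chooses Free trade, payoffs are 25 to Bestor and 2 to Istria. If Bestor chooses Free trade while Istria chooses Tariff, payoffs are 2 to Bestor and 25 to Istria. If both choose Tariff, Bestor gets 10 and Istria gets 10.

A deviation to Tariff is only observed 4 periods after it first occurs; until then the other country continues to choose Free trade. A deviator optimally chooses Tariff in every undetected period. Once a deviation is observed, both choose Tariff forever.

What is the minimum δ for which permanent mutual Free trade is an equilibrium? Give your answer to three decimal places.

A deviator earns 25 for 4 periods, then 10 forever; cooperating earns 15 forever. Multiplying the IC by (1−δ):
15 ≥ 25(1−δ^4) + 10δ^4, so 15·δ^4 ≥ 10 and δ^4 ≥ 2/3.
δ ≥ (2/3)^(1/4) ≈ 0.904.

0.904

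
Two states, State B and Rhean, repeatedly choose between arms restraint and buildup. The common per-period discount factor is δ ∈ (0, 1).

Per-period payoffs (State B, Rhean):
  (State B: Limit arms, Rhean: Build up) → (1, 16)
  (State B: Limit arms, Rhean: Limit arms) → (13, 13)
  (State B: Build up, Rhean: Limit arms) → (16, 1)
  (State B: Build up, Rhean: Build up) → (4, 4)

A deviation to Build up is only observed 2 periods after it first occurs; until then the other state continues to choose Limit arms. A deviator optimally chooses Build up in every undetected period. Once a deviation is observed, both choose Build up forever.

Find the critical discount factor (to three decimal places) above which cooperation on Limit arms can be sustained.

0.500

The best deviation is to choose Build up for all 2 undetected periods, earning 16 each, then 4 forever once detected.
Deviation value: 16(1−δ^2)/(1−δ) + 4δ^2/(1−δ); cooperation value: 13/(1−δ).
IC: 13 ≥ 16(1−δ^2) + 4δ^2 = 16 − 12δ^2.
So δ^2 ≥ 3/12 = 1/4, giving δ ≥ (1/4)^(1/2) ≈ 0.500.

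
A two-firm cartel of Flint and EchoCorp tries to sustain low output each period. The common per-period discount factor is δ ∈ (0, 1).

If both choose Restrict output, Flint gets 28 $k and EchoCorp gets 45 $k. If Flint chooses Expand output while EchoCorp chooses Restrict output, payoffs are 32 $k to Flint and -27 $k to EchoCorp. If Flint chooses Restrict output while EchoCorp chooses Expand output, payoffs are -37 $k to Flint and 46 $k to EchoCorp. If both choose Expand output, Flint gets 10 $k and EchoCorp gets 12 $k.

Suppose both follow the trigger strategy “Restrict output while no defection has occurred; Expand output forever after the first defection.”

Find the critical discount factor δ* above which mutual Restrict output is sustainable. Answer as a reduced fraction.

2/11

Flint: cooperation gives 28 each period; deviation gives 32 once then 10 forever.
  28/(1−δ) ≥ 32 + 10δ/(1−δ) ⇒ δ ≥ 4/22 = 2/11.
EchoCorp: cooperation gives 45 each period; deviation gives 46 once then 12 forever.
  δ ≥ 1/34.
Both must hold, so the binding constraint is Flint's: δ ≥ 2/11.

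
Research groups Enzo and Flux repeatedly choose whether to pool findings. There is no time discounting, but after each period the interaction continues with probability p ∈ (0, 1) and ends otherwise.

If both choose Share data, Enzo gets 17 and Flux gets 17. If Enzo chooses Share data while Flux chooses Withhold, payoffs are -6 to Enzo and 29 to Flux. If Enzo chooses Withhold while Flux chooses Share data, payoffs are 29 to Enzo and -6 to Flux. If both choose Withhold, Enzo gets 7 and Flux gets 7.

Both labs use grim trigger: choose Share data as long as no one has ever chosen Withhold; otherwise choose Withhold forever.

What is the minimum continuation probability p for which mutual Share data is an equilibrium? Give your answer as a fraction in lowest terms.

Expected cooperation value is 17 + p·17 + p²·17 + … = 17/(1−p); deviation gives 29 + p·7/(1−p).
17 ≥ 29(1−p) + 7p ⇒ 22p ≥ 12 ⇒ p ≥ 12/22 = 6/11.

6/11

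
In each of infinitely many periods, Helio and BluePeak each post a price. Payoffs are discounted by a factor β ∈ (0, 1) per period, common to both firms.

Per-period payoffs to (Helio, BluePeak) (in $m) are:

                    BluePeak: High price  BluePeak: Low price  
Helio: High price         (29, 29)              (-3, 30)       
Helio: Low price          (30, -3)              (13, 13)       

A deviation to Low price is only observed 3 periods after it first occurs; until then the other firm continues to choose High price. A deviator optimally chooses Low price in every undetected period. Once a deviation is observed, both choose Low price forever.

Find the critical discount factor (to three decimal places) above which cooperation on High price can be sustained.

0.389

The best deviation is to choose Low price for all 3 undetected periods, earning 30 each, then 13 forever once detected.
Deviation value: 30(1−β^3)/(1−β) + 13β^3/(1−β); cooperation value: 29/(1−β).
IC: 29 ≥ 30(1−β^3) + 13β^3 = 30 − 17β^3.
So β^3 ≥ 1/17, giving β ≥ (1/17)^(1/3) ≈ 0.389.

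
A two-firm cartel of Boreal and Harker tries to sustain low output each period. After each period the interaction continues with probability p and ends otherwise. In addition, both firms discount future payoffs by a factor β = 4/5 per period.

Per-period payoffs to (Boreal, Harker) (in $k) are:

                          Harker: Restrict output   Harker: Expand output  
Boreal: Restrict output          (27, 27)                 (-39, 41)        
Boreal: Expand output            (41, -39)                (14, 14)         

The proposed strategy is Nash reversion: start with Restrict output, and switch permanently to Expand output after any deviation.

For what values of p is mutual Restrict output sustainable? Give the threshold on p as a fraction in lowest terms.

With continuation probability p and discount β, the effective per-period discount factor is βp.
Grim-trigger IC: βp ≥ (41−27)/(41−14) = 14/27.
So p ≥ (14/27)/(4/5) = 35/54.

35/54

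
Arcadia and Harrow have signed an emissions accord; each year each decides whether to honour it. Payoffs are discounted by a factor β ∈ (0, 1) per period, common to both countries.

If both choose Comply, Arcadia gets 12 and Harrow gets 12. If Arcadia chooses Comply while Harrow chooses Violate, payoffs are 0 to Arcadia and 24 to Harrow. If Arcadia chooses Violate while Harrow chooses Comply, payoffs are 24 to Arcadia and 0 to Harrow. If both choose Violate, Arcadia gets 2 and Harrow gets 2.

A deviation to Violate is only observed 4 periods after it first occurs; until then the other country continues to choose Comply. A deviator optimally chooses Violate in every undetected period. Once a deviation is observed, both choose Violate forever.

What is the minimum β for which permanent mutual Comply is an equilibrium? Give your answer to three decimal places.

Deviating for the 4 undetected periods gains 24−12 = 12 per period over cooperation, then loses 12−2 = 10 per period forever once punishment starts.
Gain: 12(1 + β + … + β^3); loss: 10·β^4/(1−β).
No profitable deviation ⇔ 12(1−β^4) ≤ 10·β^4, i.e. β^4 ≥ 12/(12+10) = 6/11.
Hence β ≥ (6/11)^(1/4) ≈ 0.859.

0.859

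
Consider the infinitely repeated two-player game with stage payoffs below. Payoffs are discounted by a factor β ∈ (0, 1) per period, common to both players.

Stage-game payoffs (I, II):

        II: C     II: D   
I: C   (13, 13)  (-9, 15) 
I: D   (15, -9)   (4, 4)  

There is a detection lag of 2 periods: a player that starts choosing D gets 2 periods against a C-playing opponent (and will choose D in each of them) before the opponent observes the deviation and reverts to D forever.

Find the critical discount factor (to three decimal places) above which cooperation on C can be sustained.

A deviator earns 15 for 2 periods, then 4 forever; cooperating earns 13 forever. Multiplying the IC by (1−β):
13 ≥ 15(1−β^2) + 4β^2, so 11·β^2 ≥ 2 and β^2 ≥ 2/11.
β ≥ (2/11)^(1/2) ≈ 0.426.

0.426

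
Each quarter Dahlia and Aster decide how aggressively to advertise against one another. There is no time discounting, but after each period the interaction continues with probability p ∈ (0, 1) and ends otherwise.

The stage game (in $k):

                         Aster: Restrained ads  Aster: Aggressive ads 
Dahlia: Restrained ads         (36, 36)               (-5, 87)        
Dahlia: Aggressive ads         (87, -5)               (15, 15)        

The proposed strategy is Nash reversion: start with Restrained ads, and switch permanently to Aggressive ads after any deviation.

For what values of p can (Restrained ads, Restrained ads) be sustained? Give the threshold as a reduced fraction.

With no time discounting, the continuation probability p plays the role of the discount factor.
Grim-trigger IC: 36/(1−p) ≥ 87 + 15p/(1−p) ⇒ p ≥ (87−36)/(87−15) = 17/24.

17/24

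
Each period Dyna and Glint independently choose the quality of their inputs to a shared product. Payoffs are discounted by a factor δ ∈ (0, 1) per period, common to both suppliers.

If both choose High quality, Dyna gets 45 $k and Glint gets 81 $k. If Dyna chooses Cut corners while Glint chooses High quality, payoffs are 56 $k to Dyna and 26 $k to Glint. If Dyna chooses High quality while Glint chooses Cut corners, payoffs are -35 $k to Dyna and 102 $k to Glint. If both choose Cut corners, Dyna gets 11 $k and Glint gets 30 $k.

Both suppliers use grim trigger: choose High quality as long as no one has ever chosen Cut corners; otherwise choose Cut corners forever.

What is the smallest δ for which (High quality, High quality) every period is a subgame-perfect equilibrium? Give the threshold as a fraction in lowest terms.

7/24

Dyna's threshold: (56−45)/(56−11) = 11/45.
Glint's threshold: (102−81)/(102−30) = 7/24.
11/45 < 7/24, so Glint binds and δ* = 7/24.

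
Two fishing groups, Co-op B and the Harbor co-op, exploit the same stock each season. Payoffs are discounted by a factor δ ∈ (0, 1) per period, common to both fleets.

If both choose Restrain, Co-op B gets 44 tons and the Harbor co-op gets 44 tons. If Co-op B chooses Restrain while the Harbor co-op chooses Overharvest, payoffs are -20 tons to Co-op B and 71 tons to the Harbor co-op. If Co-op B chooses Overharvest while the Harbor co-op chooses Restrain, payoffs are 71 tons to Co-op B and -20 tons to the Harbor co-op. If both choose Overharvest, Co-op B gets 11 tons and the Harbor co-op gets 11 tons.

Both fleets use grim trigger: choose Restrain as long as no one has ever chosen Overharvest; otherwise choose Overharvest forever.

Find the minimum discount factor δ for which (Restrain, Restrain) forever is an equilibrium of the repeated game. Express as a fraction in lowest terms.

9/20

Cooperation forever yields 44 each period: 44/(1−δ).
Deviating yields 71 once, then 11 forever: 71 + 11δ/(1−δ).
No profitable deviation requires 44/(1−δ) ≥ 71 + 11δ/(1−δ).
Multiplying by (1−δ): 44 ≥ 71(1−δ) + 11δ = 71 − 60δ.
So 60δ ≥ 27, i.e. δ ≥ 27/60 = 9/20.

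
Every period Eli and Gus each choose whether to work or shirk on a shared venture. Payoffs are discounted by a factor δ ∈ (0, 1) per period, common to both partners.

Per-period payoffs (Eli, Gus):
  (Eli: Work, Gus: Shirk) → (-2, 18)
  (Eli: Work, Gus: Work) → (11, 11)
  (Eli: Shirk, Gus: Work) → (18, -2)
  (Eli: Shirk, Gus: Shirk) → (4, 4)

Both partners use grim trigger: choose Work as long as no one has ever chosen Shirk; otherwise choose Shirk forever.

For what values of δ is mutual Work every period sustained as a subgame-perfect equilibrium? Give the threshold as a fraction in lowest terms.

1/2

Under grim trigger the critical discount factor is (T−C)/(T−P) with T = 18, C = 11, P = 4.
δ* = (18−11)/(18−4) = 7/14 = 1/2.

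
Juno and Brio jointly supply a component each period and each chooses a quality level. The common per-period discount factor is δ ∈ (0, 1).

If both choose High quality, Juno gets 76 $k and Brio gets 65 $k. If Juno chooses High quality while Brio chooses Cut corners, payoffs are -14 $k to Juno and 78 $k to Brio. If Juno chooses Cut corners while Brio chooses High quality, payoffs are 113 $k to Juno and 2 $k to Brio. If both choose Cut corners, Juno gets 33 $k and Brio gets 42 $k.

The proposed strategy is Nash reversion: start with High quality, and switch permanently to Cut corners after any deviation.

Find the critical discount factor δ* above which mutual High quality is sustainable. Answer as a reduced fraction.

37/80

Juno's threshold: (113−76)/(113−33) = 37/80.
Brio's threshold: (78−65)/(78−42) = 13/36.
37/80 > 13/36, so Juno binds and δ* = 37/80.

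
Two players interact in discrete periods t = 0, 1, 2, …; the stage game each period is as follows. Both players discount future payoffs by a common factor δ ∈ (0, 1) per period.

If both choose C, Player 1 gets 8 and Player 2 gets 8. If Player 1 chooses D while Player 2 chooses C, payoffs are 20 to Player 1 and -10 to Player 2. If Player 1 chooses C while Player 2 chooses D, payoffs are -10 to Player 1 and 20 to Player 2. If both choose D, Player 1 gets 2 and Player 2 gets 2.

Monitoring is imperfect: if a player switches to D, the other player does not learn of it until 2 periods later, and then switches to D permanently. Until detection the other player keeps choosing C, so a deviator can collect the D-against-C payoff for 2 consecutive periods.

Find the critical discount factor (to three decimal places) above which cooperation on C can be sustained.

The best deviation is to choose D for all 2 undetected periods, earning 20 each, then 2 forever once detected.
Deviation value: 20(1−δ^2)/(1−δ) + 2δ^2/(1−δ); cooperation value: 8/(1−δ).
IC: 8 ≥ 20(1−δ^2) + 2δ^2 = 20 − 18δ^2.
So δ^2 ≥ 12/18 = 2/3, giving δ ≥ (2/3)^(1/2) ≈ 0.816.

0.816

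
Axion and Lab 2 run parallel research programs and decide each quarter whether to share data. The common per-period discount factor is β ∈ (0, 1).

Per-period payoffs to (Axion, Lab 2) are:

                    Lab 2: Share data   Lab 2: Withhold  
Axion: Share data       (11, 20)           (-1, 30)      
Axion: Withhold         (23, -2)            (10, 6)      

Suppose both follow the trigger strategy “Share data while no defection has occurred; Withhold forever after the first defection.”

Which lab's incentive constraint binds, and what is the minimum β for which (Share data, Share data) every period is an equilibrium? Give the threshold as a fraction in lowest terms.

Axion's threshold: (23−11)/(23−10) = 12/13.
Lab 2's threshold: (30−20)/(30−6) = 5/12.
12/13 > 5/12, so Axion binds and β* = 12/13.

Axion; β ≥ 12/13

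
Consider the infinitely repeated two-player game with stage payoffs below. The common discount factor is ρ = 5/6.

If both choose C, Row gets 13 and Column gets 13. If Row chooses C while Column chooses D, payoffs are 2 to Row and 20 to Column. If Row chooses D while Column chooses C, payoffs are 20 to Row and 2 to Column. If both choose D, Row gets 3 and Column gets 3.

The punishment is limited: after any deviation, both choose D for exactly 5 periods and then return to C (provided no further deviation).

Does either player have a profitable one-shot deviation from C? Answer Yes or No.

A one-shot deviation gives 20 now, then 3 for 5 periods, then back to 13.
Gain from deviating: (20−13) today; loss: (13−3) in each of the next 5 periods.
No-deviation condition: (13−3)(ρ+…+ρ^5) ≥ 20−13, i.e. ρ+…+ρ^5 ≥ 7/10.
At ρ = 5/6: ρ+…+ρ^5 = 2.9906 ≥ 0.7000.
So cooperation is sustainable.

No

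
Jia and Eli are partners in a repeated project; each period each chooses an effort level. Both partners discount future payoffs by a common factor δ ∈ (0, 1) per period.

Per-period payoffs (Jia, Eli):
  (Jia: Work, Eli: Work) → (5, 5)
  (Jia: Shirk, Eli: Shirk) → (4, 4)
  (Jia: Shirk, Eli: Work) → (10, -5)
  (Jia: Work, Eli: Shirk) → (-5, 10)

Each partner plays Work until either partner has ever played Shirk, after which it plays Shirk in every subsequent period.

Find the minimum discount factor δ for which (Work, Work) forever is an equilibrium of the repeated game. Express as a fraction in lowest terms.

5/6

5/(1−δ) ≥ 10 + 4δ/(1−δ)
5 ≥ 10 − 6δ
δ ≥ 5/6.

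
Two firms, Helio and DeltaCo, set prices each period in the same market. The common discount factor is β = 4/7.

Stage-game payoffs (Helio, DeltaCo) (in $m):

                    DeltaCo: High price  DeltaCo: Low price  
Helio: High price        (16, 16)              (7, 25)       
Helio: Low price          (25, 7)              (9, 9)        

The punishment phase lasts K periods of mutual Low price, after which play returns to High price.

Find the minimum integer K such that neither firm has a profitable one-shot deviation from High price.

6

No profitable deviation requires (16−9)(β+…+β^K) ≥ 25−16, i.e. β+…+β^K ≥ 9/7 ≈ 1.2857.
With β = 4/7, the partial sums are K=1: 0.5714, K=2: 0.8980, K=3: 1.0845, K=4: 1.1912, K=5: 1.2521, K=6: 1.2869.
K = 6 is the first length at which the sum reaches 1.2857.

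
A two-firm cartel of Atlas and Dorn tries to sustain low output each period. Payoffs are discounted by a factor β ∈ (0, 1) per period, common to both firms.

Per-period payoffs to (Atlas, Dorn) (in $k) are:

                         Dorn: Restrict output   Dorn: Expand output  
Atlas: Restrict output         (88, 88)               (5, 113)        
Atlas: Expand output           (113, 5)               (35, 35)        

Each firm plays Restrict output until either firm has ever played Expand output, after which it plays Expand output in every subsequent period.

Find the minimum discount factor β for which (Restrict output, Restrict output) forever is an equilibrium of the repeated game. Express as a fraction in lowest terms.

Under grim trigger the critical discount factor is (T−C)/(T−P) with T = 113, C = 88, P = 35.
β* = (113−88)/(113−35) = 25/78.

25/78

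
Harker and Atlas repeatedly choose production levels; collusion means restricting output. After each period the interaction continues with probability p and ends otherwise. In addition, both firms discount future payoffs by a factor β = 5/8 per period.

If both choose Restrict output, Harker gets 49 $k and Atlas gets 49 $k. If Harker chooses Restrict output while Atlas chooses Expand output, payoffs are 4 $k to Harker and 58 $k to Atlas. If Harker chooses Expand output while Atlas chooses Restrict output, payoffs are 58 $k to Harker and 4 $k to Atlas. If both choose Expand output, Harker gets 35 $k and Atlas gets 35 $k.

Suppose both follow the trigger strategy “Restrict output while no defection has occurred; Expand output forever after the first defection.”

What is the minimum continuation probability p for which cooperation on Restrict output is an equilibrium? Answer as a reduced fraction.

Expected continuation weight on next period's payoff is β·p = 5/8·p, which plays the role of the discount factor.
Cooperation requires 5/8·p ≥ (58−49)/(58−35) = 9/23, hence p ≥ 72/115.

72/115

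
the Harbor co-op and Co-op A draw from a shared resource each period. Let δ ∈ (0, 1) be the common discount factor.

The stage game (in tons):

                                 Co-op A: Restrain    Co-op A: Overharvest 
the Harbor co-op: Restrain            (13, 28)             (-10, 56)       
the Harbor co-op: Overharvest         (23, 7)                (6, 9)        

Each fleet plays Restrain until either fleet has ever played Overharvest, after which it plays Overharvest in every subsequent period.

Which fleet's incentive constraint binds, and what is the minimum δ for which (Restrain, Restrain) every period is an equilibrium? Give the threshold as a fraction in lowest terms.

Co-op A; δ ≥ 28/47

the Harbor co-op's threshold: (23−13)/(23−6) = 10/17.
Co-op A's threshold: (56−28)/(56−9) = 28/47.
10/17 < 28/47, so Co-op A binds and δ* = 28/47.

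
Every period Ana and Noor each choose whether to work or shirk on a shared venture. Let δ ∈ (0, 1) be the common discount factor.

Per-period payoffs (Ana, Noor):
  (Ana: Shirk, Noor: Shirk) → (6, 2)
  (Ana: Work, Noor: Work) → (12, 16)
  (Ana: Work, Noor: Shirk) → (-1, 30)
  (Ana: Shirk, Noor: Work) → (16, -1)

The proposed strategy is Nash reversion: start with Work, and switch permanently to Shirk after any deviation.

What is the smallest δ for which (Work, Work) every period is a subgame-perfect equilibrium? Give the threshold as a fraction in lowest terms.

1/2

Ana: cooperation gives 12 each period; deviation gives 16 once then 6 forever.
  12/(1−δ) ≥ 16 + 6δ/(1−δ) ⇒ δ ≥ 4/10 = 2/5.
Noor: cooperation gives 16 each period; deviation gives 30 once then 2 forever.
  δ ≥ 14/28 = 1/2.
Both must hold, so the binding constraint is Noor's: δ ≥ 1/2.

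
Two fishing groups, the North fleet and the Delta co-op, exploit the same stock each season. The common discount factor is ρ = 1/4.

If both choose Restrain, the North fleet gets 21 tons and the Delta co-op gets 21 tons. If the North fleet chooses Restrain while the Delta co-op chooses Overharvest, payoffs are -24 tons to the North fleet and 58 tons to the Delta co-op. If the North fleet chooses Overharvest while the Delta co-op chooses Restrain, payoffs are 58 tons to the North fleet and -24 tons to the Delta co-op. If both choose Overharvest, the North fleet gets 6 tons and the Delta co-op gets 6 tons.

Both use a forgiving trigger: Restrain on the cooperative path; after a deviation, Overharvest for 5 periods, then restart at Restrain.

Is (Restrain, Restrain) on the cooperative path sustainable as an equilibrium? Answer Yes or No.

A one-shot deviation gives 58 now, then 6 for 5 periods, then back to 21.
Gain from deviating: (58−21) today; loss: (21−6) in each of the next 5 periods.
No-deviation condition: (21−6)(ρ+…+ρ^5) ≥ 58−21, i.e. ρ+…+ρ^5 ≥ 37/15.
At ρ = 1/4: ρ+…+ρ^5 = 0.3330 < 2.4667.
So cooperation is not sustainable.

No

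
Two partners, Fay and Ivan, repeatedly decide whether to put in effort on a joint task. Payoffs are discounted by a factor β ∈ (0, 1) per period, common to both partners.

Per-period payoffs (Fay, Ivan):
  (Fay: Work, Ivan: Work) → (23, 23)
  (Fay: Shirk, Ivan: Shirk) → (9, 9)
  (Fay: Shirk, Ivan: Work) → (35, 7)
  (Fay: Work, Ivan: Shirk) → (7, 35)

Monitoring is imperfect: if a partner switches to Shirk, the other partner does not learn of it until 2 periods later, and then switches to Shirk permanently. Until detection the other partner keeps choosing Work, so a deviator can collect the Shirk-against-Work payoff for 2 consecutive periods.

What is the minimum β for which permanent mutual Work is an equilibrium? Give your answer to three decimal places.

A deviator earns 35 for 2 periods, then 9 forever; cooperating earns 23 forever. Multiplying the IC by (1−β):
23 ≥ 35(1−β^2) + 9β^2, so 26·β^2 ≥ 12 and β^2 ≥ 6/13.
β ≥ (6/13)^(1/2) ≈ 0.679.

0.679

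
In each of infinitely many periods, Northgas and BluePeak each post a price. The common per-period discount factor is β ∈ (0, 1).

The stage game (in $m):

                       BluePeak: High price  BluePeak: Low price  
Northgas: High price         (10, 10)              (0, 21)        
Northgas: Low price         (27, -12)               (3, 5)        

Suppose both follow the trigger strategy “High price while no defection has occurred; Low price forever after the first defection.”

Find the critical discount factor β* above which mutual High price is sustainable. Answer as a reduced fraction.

Northgas's threshold: (27−10)/(27−3) = 17/24.
BluePeak's threshold: (21−10)/(21−5) = 11/16.
17/24 > 11/16, so Northgas binds and β* = 17/24.

17/24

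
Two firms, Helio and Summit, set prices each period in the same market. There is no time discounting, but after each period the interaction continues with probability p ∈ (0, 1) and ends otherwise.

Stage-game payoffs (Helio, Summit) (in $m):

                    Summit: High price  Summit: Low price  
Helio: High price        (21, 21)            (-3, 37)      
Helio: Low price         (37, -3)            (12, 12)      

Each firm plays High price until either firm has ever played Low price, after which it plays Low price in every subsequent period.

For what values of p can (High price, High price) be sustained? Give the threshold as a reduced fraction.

16/25

Expected cooperation value is 21 + p·21 + p²·21 + … = 21/(1−p); deviation gives 37 + p·12/(1−p).
21 ≥ 37(1−p) + 12p ⇒ 25p ≥ 16 ⇒ p ≥ 16/25.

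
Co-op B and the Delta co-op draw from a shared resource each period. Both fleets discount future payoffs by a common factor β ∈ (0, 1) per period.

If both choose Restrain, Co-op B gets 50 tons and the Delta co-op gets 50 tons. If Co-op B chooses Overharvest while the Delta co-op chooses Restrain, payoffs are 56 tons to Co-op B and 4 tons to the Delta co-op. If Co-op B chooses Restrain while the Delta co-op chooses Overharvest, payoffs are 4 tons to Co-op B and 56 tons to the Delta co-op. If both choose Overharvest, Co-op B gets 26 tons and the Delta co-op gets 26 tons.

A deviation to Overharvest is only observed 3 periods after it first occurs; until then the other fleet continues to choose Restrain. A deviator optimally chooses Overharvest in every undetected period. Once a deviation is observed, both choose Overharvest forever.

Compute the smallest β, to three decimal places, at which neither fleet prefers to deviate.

0.585

Deviating for the 3 undetected periods gains 56−50 = 6 per period over cooperation, then loses 50−26 = 24 per period forever once punishment starts.
Gain: 6(1 + β + … + β^2); loss: 24·β^3/(1−β).
No profitable deviation ⇔ 6(1−β^3) ≤ 24·β^3, i.e. β^3 ≥ 6/(6+24) = 1/5.
Hence β ≥ (1/5)^(1/3) ≈ 0.585.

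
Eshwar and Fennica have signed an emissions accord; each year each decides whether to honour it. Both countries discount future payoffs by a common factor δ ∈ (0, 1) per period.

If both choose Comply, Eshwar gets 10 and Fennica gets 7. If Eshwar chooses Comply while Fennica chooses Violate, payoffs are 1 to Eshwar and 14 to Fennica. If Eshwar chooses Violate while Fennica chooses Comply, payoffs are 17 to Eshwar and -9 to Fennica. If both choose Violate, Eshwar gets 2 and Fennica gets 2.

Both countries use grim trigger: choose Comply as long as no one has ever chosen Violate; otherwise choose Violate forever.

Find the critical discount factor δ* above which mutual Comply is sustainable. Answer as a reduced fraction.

For Eshwar: deviation gain 17−10 = 7, per-period punishment loss 10−2 = 8. IC gives δ ≥ 7/15.
For Fennica: gain 7, loss 5 per period, so δ ≥ 7/12.
The tighter constraint is Fennica's, so cooperation needs δ ≥ 7/12.

7/12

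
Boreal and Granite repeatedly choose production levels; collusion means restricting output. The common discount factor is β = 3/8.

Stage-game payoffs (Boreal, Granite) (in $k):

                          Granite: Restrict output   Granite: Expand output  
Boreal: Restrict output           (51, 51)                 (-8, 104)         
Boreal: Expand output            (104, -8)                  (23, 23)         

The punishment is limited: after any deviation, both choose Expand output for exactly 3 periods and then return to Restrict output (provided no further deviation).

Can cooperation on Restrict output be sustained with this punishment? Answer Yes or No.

Comparing payoff streams over the 4 periods until play realigns: cooperate → 51(1+β+…+β^3); deviate → 104 + 23(β+…+β^3).
Cooperation is sustained iff (51−23)(β+…+β^3) ≥ 104−51.
β+…+β^3 = 3/8·(1−(3/8)^3)/(1−3/8) = 0.5684, and (104−51)/(51−23) = 1.8929.
0.5684 < 1.8929, so cooperation is not sustainable.

No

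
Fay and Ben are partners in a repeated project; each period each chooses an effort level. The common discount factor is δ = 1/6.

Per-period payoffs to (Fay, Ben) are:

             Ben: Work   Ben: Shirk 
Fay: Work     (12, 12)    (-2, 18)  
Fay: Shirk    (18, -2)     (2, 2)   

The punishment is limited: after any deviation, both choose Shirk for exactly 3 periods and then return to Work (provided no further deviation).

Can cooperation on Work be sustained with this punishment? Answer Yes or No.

Comparing payoff streams over the 4 periods until play realigns: cooperate → 12(1+δ+…+δ^3); deviate → 18 + 2(δ+…+δ^3).
Cooperation is sustained iff (12−2)(δ+…+δ^3) ≥ 18−12.
δ+…+δ^3 = 1/6·(1−(1/6)^3)/(1−1/6) = 0.1991, and (18−12)/(12−2) = 0.6000.
0.1991 < 0.6000, so cooperation is not sustainable.

No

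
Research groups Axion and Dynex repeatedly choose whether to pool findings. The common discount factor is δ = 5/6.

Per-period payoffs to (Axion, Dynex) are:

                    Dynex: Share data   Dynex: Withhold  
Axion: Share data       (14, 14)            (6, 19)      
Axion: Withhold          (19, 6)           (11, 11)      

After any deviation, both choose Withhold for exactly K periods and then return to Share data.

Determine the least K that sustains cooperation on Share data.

Need Σ_{k=1}^{K} δ^k ≥ (19−14)/(14−11) = 1.6667 at δ = 5/6.
At K = 2 the sum is 1.5278 < 1.6667; at K = 3 it is 2.1065 ≥ 1.6667.
So the minimum punishment length is K = 3.

3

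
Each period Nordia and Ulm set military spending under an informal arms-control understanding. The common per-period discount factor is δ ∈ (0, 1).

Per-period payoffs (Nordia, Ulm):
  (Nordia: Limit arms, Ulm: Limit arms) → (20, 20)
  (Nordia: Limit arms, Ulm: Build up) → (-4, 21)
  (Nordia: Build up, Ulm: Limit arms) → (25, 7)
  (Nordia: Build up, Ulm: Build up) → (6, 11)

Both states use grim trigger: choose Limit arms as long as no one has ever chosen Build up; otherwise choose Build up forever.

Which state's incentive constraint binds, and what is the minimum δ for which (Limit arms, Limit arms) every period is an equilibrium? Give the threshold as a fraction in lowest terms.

Nordia: cooperation gives 20 each period; deviation gives 25 once then 6 forever.
  20/(1−δ) ≥ 25 + 6δ/(1−δ) ⇒ δ ≥ 5/19.
Ulm: cooperation gives 20 each period; deviation gives 21 once then 11 forever.
  δ ≥ 1/10.
Both must hold, so the binding constraint is Nordia's: δ ≥ 5/19.

Nordia; δ ≥ 5/19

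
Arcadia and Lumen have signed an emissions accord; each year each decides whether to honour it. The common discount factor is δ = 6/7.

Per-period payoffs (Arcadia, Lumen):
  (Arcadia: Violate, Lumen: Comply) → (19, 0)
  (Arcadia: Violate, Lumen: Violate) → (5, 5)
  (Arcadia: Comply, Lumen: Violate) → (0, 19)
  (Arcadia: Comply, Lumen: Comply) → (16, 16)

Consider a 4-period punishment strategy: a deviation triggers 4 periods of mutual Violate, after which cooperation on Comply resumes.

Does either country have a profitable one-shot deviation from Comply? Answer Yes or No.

Comparing payoff streams over the 5 periods until play realigns: cooperate → 16(1+δ+…+δ^4); deviate → 19 + 5(δ+…+δ^4).
Cooperation is sustained iff (16−5)(δ+…+δ^4) ≥ 19−16.
δ+…+δ^4 = 6/7·(1−(6/7)^4)/(1−6/7) = 2.7613, and (19−16)/(16−5) = 0.2727.
2.7613 ≥ 0.2727, so cooperation is sustainable.

No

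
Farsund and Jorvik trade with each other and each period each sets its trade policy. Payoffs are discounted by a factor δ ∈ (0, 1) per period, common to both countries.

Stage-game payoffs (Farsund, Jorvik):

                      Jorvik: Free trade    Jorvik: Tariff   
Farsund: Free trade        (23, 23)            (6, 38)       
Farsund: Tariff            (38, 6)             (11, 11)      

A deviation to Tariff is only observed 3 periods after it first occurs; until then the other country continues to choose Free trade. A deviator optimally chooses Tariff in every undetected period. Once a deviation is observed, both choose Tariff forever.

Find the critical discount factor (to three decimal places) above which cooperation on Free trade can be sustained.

The best deviation is to choose Tariff for all 3 undetected periods, earning 38 each, then 11 forever once detected.
Deviation value: 38(1−δ^3)/(1−δ) + 11δ^3/(1−δ); cooperation value: 23/(1−δ).
IC: 23 ≥ 38(1−δ^3) + 11δ^3 = 38 − 27δ^3.
So δ^3 ≥ 15/27 = 5/9, giving δ ≥ (5/9)^(1/3) ≈ 0.822.

0.822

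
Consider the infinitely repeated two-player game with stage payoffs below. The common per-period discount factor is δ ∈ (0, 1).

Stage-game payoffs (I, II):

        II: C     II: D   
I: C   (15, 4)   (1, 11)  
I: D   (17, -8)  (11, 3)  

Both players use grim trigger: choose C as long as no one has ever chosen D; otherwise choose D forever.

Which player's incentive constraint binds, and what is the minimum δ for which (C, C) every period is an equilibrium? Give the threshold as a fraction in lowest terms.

I: cooperation gives 15 each period; deviation gives 17 once then 11 forever.
  15/(1−δ) ≥ 17 + 11δ/(1−δ) ⇒ δ ≥ 2/6 = 1/3.
II: cooperation gives 4 each period; deviation gives 11 once then 3 forever.
  δ ≥ 7/8.
Both must hold, so the binding constraint is II's: δ ≥ 7/8.

II; δ ≥ 7/8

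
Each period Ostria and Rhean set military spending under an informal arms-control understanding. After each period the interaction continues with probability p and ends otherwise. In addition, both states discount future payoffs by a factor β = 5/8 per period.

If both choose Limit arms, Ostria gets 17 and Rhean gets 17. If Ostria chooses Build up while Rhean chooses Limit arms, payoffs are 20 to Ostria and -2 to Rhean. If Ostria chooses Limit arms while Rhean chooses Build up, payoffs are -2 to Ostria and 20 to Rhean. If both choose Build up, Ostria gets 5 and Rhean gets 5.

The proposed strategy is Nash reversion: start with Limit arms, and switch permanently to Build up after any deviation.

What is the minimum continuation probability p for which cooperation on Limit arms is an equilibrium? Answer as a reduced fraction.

8/25

Expected continuation weight on next period's payoff is β·p = 5/8·p, which plays the role of the discount factor.
Cooperation requires 5/8·p ≥ (20−17)/(20−5) = 1/5, hence p ≥ 8/25.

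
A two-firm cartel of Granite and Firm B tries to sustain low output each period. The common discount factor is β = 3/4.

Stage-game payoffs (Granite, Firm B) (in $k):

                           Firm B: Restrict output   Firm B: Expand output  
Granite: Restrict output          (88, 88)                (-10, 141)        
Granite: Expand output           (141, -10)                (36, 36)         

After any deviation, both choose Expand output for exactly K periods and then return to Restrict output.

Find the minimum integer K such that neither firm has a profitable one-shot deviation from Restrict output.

No profitable deviation requires (88−36)(β+…+β^K) ≥ 141−88, i.e. β+…+β^K ≥ 53/52 ≈ 1.0192.
With β = 3/4, the partial sums are K=1: 0.7500, K=2: 1.3125.
K = 2 is the first length at which the sum reaches 1.0192.

2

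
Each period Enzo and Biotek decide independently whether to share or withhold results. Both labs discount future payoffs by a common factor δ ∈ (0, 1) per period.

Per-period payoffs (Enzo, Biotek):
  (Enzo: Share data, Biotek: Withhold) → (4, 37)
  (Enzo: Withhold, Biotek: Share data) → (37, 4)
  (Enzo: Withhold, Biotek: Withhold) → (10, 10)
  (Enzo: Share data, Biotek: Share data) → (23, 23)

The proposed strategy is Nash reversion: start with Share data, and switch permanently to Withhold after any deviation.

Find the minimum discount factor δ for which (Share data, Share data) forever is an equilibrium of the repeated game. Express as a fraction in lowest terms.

14/27

One-period gain from deviating is 37 − 23 = 14. The loss is 23 − 10 = 13 in every subsequent period, with present value 13·δ/(1−δ).
Deviation is unprofitable when 13·δ/(1−δ) ≥ 14, i.e. δ/(1−δ) ≥ 14/13.
Equivalently δ ≥ 14/(14+13) = 14/27.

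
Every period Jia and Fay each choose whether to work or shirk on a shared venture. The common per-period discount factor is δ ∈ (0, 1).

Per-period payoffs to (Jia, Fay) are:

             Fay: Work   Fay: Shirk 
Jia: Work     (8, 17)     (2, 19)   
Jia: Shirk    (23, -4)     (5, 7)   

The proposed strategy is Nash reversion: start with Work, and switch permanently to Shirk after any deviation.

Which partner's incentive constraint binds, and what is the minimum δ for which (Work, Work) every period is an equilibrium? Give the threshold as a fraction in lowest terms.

Jia; δ ≥ 5/6

Jia's threshold: (23−8)/(23−5) = 5/6.
Fay's threshold: (19−17)/(19−7) = 1/6.
5/6 > 1/6, so Jia binds and δ* = 5/6.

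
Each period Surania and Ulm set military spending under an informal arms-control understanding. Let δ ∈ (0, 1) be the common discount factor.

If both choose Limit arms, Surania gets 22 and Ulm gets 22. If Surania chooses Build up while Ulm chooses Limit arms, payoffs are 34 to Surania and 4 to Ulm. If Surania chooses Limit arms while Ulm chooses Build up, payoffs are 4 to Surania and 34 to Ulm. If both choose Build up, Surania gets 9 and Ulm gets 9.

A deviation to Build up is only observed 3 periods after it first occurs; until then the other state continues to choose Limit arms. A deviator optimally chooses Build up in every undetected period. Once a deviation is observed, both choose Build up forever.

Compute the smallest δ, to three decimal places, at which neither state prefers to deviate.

A deviator earns 34 for 3 periods, then 9 forever; cooperating earns 22 forever. Multiplying the IC by (1−δ):
22 ≥ 34(1−δ^3) + 9δ^3, so 25·δ^3 ≥ 12 and δ^3 ≥ 12/25.
δ ≥ (12/25)^(1/3) ≈ 0.783.

0.783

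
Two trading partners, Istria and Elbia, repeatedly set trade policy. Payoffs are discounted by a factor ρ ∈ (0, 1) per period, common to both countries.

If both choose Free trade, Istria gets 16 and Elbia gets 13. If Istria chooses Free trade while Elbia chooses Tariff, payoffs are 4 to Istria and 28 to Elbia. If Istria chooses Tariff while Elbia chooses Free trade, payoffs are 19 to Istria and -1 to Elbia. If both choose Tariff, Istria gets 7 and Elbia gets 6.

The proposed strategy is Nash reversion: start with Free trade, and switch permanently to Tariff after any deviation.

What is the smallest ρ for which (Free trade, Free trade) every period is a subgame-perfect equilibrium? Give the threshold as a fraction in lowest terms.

Istria: cooperation gives 16 each period; deviation gives 19 once then 7 forever.
  16/(1−ρ) ≥ 19 + 7ρ/(1−ρ) ⇒ ρ ≥ 3/12 = 1/4.
Elbia: cooperation gives 13 each period; deviation gives 28 once then 6 forever.
  ρ ≥ 15/22.
Both must hold, so the binding constraint is Elbia's: ρ ≥ 15/22.

15/22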